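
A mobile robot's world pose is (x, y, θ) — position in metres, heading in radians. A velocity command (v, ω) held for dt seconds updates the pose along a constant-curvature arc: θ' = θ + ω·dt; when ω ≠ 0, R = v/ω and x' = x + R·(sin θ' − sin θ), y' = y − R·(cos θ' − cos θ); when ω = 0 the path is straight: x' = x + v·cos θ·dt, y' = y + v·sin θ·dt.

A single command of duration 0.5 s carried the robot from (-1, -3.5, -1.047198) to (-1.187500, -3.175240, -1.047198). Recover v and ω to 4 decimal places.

v = -0.7500, ω = 0.0000

Δθ = -1.047198 − -1.047198 = 0.000000
ω = Δθ/dt = 0.000000/0.5 = 0.0000
ω = 0 → v = (Δx·cos θ + Δy·sin θ)/dt = -0.7500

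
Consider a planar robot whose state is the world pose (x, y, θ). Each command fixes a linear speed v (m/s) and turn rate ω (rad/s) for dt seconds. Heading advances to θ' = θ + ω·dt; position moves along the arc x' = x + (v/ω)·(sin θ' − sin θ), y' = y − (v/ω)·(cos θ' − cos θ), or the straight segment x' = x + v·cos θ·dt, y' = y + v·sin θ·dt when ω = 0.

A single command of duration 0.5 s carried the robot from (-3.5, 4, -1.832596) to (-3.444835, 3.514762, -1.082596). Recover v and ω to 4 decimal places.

v = 1.0000, ω = 1.5000

Δθ = -1.082596 − -1.832596 = 0.750000
ω = Δθ/dt = 0.750000/0.5 = 1.5000
R = −Δy/(cos θ' − cos θ) = 0.6667
v = R·ω = 0.6667·1.5000 = 1.0000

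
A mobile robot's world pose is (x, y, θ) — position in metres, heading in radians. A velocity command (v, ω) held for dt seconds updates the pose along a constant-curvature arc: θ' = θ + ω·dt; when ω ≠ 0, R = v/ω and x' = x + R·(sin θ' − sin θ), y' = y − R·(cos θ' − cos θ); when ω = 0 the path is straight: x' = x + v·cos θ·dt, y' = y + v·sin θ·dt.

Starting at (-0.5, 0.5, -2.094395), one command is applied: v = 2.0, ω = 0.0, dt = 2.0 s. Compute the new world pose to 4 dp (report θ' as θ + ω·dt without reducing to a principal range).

θ' = -2.0944 + 0.0·2.0 = -2.0944
ω = 0 → straight: x' = -0.5 + 2.0·cos(-2.0944)·2.0 = -2.5000
y' = 0.5 + 2.0·sin(-2.0944)·2.0 = -2.9641

(-2.5000, -2.9641, -2.0944)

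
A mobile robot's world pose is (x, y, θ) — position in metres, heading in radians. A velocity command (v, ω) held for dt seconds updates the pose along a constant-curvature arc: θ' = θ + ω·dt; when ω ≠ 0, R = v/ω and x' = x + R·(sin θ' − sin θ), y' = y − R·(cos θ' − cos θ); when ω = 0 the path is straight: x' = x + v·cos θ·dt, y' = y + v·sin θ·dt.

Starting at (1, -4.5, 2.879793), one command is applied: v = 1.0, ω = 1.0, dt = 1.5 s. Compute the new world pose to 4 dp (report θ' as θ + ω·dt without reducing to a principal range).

θ' = 2.8798 + 1.0·1.5 = 4.3798
R = v/ω = 1.0/1.0 = 1.0000
x' = 1 + 1.0000·(sin 4.3798 − sin 2.8798) = -0.2040
y' = -4.5 − 1.0000·(cos 4.3798 − cos 2.8798) = -5.1394

(-0.2040, -5.1394, 4.3798)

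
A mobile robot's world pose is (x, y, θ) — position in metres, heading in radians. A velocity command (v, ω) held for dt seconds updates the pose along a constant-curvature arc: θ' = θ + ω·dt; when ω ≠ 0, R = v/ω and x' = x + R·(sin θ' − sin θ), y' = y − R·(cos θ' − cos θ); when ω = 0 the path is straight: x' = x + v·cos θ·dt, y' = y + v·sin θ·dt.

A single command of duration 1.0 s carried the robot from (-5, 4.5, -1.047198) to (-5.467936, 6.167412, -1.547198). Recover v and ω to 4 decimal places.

v = -1.7500, ω = -0.5000

Δθ = -1.547198 − -1.047198 = -0.500000
ω = Δθ/dt = -0.500000/1.0 = -0.5000
R = −Δy/(cos θ' − cos θ) = 3.5000
v = R·ω = 3.5000·-0.5000 = -1.7500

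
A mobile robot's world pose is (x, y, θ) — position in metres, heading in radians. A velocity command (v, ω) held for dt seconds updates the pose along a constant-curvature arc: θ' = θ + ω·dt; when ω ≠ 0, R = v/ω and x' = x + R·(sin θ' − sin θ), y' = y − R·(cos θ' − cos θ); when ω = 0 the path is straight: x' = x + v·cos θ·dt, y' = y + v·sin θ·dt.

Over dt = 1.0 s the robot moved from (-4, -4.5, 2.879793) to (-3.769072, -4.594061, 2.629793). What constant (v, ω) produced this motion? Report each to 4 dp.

v = -0.2500, ω = -0.2500

Δθ = 2.629793 − 2.879793 = -0.250000
ω = Δθ/dt = -0.250000/1.0 = -0.2500
R = Δx/(sin θ' − sin θ) = 1.0000
v = R·ω = 1.0000·-0.2500 = -0.2500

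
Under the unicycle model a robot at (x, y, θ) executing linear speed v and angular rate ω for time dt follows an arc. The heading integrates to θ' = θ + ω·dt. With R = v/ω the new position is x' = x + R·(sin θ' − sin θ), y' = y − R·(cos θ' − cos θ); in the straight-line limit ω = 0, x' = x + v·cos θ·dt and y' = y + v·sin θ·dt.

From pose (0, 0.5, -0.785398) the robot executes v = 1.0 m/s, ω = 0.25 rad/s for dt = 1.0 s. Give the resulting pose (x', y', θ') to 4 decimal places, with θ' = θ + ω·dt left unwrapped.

(0.7877, -0.1118, -0.5354)

θ' = -0.7854 + 0.25·1.0 = -0.5354
R = v/ω = 1.0/0.25 = 4.0000
x' = 0 + 4.0000·(sin -0.5354 − sin -0.7854) = 0.7877
y' = 0.5 − 4.0000·(cos -0.5354 − cos -0.7854) = -0.1118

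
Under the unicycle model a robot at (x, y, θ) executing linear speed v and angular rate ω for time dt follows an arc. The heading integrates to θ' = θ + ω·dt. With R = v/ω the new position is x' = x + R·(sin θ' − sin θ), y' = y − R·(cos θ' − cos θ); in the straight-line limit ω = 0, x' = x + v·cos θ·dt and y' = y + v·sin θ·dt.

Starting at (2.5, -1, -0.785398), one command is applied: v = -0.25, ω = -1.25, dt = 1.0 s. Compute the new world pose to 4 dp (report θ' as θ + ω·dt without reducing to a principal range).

θ' = -0.7854 + -1.25·1.0 = -2.0354
R = v/ω = -0.25/-1.25 = 0.2000
x' = 2.5 + 0.2000·(sin -2.0354 − sin -0.7854) = 2.4626
y' = -1 − 0.2000·(cos -2.0354 − cos -0.7854) = -0.7690

(2.4626, -0.7690, -2.0354)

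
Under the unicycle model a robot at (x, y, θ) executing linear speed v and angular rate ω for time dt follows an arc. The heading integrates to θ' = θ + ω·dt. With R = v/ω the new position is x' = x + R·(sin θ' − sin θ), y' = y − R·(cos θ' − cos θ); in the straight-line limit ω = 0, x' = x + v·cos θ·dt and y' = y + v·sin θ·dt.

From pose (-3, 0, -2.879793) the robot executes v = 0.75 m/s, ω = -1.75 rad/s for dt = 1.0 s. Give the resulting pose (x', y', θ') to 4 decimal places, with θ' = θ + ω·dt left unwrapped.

(-3.5380, 0.3786, -4.6298)

θ' = -2.8798 + -1.75·1.0 = -4.6298
R = v/ω = 0.75/-1.75 = -0.4286
x' = -3 + -0.4286·(sin -4.6298 − sin -2.8798) = -3.5380
y' = 0 − -0.4286·(cos -4.6298 − cos -2.8798) = 0.3786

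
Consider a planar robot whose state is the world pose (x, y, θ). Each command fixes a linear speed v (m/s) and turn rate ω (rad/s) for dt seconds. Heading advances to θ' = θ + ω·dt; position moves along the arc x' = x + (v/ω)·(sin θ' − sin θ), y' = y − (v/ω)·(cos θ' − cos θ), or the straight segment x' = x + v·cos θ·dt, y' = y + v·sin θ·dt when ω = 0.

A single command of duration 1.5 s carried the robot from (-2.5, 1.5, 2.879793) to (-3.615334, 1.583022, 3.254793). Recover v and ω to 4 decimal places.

Δθ = 3.254793 − 2.879793 = 0.375000
ω = Δθ/dt = 0.375000/1.5 = 0.2500
R = Δx/(sin θ' − sin θ) = 3.0000
v = R·ω = 3.0000·0.2500 = 0.7500

v = 0.7500, ω = 0.2500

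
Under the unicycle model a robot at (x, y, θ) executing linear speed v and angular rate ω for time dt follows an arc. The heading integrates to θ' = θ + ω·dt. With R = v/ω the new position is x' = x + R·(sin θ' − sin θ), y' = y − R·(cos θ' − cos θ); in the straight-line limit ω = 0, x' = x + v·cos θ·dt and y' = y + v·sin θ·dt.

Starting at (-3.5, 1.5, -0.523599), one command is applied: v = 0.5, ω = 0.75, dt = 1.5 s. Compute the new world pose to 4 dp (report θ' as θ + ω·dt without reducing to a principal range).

(-2.7895, 1.5277, 0.6014)

θ' = -0.5236 + 0.75·1.5 = 0.6014
R = v/ω = 0.5/0.75 = 0.6667
x' = -3.5 + 0.6667·(sin 0.6014 − sin -0.5236) = -2.7895
y' = 1.5 − 0.6667·(cos 0.6014 − cos -0.5236) = 1.5277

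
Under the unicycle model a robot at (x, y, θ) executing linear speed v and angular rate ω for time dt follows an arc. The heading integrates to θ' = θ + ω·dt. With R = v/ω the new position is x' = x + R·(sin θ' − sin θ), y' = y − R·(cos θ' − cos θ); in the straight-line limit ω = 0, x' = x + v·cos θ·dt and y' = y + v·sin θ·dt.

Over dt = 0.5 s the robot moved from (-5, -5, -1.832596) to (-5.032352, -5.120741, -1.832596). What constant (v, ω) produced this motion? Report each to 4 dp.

Δθ = -1.832596 − -1.832596 = 0.000000
ω = Δθ/dt = 0.000000/0.5 = 0.0000
ω = 0 → v = (Δx·cos θ + Δy·sin θ)/dt = 0.2500

v = 0.2500, ω = 0.0000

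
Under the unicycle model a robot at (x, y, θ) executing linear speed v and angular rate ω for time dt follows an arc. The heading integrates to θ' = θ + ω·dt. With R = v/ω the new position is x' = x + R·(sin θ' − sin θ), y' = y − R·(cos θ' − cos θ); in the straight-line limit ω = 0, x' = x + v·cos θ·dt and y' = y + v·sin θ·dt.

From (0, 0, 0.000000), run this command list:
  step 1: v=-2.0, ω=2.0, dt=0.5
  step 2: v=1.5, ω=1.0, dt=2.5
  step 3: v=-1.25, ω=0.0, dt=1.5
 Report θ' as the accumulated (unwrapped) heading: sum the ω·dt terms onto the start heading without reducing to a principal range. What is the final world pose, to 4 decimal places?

(-0.8740, 2.4132, 3.5000)

step 1: θ'=1.0000 (R=-1.0000) → pose (-0.8415, -0.4597, 1.0000)
step 2: θ'=3.5000 (R=1.5000) → pose (-2.6299, 1.7554, 3.5000)
step 3: θ'=3.5000 (straight) → pose (-0.8740, 2.4132, 3.5000)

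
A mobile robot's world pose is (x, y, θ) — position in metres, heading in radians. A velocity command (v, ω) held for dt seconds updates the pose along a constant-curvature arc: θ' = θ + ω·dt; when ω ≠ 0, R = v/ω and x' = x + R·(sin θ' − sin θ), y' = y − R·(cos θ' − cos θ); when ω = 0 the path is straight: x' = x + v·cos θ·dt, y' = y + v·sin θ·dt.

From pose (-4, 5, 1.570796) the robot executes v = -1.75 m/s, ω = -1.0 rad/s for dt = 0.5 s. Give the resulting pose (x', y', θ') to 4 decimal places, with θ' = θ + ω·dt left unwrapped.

θ' = 1.5708 + -1.0·0.5 = 1.0708
R = v/ω = -1.75/-1.0 = 1.7500
x' = -4 + 1.7500·(sin 1.0708 − sin 1.5708) = -4.2142
y' = 5 − 1.7500·(cos 1.0708 − cos 1.5708) = 4.1610

(-4.2142, 4.1610, 1.0708)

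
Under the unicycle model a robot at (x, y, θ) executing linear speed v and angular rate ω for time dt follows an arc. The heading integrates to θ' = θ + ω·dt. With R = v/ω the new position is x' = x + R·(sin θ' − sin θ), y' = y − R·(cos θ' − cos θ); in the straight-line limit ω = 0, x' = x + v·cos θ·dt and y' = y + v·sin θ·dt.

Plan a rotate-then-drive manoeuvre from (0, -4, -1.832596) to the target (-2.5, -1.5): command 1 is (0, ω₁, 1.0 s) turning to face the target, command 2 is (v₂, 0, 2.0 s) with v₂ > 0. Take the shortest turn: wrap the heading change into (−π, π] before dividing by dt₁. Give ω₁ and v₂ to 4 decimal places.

heading to target = atan2(-1.5−-4, -2.5−0) = 2.3562
Δθ = wrap(2.3562 − -1.8326) = -2.0944; ω₁ = Δθ/dt₁ = -2.0944
distance = √((-2.5−0)² + (-1.5−-4)²) = 3.5355; v₂ = distance/dt₂ = 1.7678

ω₁ = -2.0944, v₂ = 1.7678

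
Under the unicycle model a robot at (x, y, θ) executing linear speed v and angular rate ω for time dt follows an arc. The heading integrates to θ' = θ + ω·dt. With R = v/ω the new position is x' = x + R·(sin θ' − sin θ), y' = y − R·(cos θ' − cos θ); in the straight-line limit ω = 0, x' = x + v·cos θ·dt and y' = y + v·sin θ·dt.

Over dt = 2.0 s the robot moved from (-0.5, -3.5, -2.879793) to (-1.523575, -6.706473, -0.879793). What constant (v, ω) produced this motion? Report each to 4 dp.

v = 2.0000, ω = 1.0000

Δθ = -0.879793 − -2.879793 = 2.000000
ω = Δθ/dt = 2.000000/2.0 = 1.0000
R = −Δy/(cos θ' − cos θ) = 2.0000
v = R·ω = 2.0000·1.0000 = 2.0000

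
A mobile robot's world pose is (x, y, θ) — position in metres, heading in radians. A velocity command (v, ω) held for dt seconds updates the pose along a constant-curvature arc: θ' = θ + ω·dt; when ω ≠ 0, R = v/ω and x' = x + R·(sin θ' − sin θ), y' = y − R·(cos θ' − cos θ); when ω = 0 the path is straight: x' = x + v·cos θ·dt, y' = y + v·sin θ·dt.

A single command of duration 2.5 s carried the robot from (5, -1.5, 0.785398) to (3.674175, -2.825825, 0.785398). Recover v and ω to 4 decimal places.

Δθ = 0.785398 − 0.785398 = 0.000000
ω = Δθ/dt = 0.000000/2.5 = 0.0000
ω = 0 → v = (Δx·cos θ + Δy·sin θ)/dt = -0.7500

v = -0.7500, ω = 0.0000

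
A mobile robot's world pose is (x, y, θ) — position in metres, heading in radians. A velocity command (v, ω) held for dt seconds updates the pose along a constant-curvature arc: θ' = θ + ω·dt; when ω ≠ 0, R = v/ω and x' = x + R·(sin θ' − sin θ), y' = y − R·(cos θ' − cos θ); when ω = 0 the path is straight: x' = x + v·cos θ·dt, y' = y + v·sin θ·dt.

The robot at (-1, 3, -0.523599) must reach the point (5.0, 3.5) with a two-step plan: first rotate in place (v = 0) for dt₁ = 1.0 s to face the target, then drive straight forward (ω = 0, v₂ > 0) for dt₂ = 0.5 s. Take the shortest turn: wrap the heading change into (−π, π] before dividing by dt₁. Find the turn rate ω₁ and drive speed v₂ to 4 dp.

heading to target = atan2(3.5−3, 5−-1) = 0.0831
Δθ = wrap(0.0831 − -0.5236) = 0.6067; ω₁ = Δθ/dt₁ = 0.6067
distance = √((5−-1)² + (3.5−3)²) = 6.0208; v₂ = distance/dt₂ = 12.0416

ω₁ = 0.6067, v₂ = 12.0416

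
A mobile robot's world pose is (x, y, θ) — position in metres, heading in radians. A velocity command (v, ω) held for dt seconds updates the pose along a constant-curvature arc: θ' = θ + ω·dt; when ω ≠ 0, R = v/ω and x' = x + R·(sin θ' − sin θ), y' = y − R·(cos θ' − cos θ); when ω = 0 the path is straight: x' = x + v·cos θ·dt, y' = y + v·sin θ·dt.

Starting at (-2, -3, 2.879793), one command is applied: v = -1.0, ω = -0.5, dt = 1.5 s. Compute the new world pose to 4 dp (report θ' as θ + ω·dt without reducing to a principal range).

(-0.8221, -3.8712, 2.1298)

θ' = 2.8798 + -0.5·1.5 = 2.1298
R = v/ω = -1.0/-0.5 = 2.0000
x' = -2 + 2.0000·(sin 2.1298 − sin 2.8798) = -0.8221
y' = -3 − 2.0000·(cos 2.1298 − cos 2.8798) = -3.8712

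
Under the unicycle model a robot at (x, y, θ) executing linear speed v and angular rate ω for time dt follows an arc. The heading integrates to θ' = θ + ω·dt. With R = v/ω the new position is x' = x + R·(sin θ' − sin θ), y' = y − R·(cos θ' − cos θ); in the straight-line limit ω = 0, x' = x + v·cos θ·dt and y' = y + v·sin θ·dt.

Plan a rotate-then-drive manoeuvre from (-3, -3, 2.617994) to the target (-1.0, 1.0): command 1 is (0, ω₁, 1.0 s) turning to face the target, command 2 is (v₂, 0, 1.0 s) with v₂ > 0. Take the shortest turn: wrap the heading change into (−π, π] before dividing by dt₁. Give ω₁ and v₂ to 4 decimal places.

heading to target = atan2(1−-3, -1−-3) = 1.1071
Δθ = wrap(1.1071 − 2.6180) = -1.5108; ω₁ = Δθ/dt₁ = -1.5108
distance = √((-1−-3)² + (1−-3)²) = 4.4721; v₂ = distance/dt₂ = 4.4721

ω₁ = -1.5108, v₂ = 4.4721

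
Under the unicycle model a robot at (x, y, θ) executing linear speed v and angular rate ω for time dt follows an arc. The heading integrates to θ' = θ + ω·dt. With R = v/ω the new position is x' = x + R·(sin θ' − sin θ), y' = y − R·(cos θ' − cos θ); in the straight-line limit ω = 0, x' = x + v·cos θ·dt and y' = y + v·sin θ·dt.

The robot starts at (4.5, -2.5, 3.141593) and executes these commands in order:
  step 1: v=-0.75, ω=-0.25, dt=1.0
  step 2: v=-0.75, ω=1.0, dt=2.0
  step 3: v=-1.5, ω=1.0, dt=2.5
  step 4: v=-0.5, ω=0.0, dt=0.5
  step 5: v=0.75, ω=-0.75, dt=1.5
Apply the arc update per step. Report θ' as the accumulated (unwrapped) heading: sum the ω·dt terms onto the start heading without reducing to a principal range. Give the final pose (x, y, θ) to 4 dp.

(4.1474, -1.0011, 6.2666)

step 1: θ'=2.8916 (R=3.0000) → pose (5.2422, -2.5933, 2.8916)
step 2: θ'=4.8916 (R=-0.7500) → pose (6.1658, -1.7329, 4.8916)
step 3: θ'=7.3916 (R=-1.5000) → pose (3.3473, -1.3311, 7.3916)
step 4: θ'=7.3916 (straight) → pose (3.2358, -1.5549, 7.3916)
step 5: θ'=6.2666 (R=-1.0000) → pose (4.1474, -1.0011, 6.2666)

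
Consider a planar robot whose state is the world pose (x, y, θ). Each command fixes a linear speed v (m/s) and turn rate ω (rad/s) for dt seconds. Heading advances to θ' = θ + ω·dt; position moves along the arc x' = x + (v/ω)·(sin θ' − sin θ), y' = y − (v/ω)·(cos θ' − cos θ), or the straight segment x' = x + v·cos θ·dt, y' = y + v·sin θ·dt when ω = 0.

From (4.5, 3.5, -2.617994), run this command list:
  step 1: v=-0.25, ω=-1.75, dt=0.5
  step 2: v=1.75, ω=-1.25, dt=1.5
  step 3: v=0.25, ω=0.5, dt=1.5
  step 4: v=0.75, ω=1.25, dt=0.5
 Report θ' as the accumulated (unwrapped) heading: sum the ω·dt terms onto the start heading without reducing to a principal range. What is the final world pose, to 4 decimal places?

(3.9482, 6.3691, -3.9930)

step 1: θ'=-3.4930 (R=0.1429) → pose (4.6206, 3.5104, -3.4930)
step 2: θ'=-5.3680 (R=-1.4000) → pose (3.9928, 5.6784, -5.3680)
step 3: θ'=-4.6180 (R=0.5000) → pose (4.0942, 6.0303, -4.6180)
step 4: θ'=-3.9930 (R=0.6000) → pose (3.9482, 6.3691, -3.9930)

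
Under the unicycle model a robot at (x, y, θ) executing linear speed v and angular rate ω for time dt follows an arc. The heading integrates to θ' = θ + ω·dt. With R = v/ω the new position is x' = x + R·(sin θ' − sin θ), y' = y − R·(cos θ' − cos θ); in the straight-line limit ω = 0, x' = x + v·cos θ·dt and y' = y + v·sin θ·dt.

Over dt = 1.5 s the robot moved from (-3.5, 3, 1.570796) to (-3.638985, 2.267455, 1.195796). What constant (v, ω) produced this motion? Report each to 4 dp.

v = -0.5000, ω = -0.2500

Δθ = 1.195796 − 1.570796 = -0.375000
ω = Δθ/dt = -0.375000/1.5 = -0.2500
R = −Δy/(cos θ' − cos θ) = 2.0000
v = R·ω = 2.0000·-0.2500 = -0.5000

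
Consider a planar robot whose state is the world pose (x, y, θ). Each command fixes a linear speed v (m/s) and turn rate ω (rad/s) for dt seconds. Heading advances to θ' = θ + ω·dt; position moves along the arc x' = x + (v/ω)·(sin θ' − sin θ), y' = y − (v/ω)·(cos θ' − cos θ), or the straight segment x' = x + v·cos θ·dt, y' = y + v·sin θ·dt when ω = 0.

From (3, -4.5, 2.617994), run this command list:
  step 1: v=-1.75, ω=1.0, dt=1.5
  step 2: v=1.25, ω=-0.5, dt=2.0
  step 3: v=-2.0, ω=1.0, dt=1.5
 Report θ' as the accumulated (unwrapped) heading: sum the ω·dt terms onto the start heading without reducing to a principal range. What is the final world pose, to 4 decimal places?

step 1: θ'=4.1180 (R=-1.7500) → pose (5.3249, -3.9645, 4.1180)
step 2: θ'=3.1180 (R=-2.5000) → pose (3.1946, -5.0638, 3.1180)
step 3: θ'=4.6180 (R=-2.0000) → pose (5.2329, -3.2528, 4.6180)

(5.2329, -3.2528, 4.6180)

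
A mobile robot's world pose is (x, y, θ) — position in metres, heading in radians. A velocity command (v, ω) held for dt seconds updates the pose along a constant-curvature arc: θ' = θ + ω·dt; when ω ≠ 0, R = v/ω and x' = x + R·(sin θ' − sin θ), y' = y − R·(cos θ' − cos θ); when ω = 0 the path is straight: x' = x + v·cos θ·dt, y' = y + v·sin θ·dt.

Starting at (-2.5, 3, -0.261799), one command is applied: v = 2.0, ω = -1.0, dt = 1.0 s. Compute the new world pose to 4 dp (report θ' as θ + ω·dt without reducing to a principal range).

(-1.1124, 1.6764, -1.2618)

θ' = -0.2618 + -1.0·1.0 = -1.2618
R = v/ω = 2.0/-1.0 = -2.0000
x' = -2.5 + -2.0000·(sin -1.2618 − sin -0.2618) = -1.1124
y' = 3 − -2.0000·(cos -1.2618 − cos -0.2618) = 1.6764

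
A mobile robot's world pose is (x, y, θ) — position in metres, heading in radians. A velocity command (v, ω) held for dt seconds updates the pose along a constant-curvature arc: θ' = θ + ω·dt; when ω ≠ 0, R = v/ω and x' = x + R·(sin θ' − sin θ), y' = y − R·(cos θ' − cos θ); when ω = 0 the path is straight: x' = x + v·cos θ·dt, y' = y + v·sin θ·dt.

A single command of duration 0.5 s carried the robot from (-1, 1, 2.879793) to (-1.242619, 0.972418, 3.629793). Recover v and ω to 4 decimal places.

Δθ = 3.629793 − 2.879793 = 0.750000
ω = Δθ/dt = 0.750000/0.5 = 1.5000
R = Δx/(sin θ' − sin θ) = 0.3333
v = R·ω = 0.3333·1.5000 = 0.5000

v = 0.5000, ω = 1.5000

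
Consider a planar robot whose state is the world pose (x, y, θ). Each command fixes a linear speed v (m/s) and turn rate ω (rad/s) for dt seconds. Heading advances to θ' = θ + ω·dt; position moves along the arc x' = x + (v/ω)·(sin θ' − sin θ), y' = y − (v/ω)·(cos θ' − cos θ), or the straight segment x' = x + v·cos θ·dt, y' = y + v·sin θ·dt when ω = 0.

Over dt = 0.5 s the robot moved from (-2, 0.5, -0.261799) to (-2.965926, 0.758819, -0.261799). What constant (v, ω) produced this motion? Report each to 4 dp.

v = -2.0000, ω = 0.0000

Δθ = -0.261799 − -0.261799 = 0.000000
ω = Δθ/dt = 0.000000/0.5 = 0.0000
ω = 0 → v = (Δx·cos θ + Δy·sin θ)/dt = -2.0000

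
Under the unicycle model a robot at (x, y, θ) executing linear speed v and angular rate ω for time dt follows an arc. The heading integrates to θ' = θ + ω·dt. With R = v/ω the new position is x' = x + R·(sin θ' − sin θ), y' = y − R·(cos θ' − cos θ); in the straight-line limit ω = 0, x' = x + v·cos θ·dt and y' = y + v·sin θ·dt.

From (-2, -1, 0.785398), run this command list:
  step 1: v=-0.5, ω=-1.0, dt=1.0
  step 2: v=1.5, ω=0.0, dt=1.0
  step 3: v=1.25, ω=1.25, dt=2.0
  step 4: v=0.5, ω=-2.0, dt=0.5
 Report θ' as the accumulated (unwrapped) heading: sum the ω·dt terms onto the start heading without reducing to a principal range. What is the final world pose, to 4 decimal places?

step 1: θ'=-0.2146 (R=0.5000) → pose (-2.4600, -1.1350, -0.2146)
step 2: θ'=-0.2146 (straight) → pose (-0.9944, -1.4544, -0.2146)
step 3: θ'=2.2854 (R=1.0000) → pose (-0.0261, 0.1780, 2.2854)
step 4: θ'=1.2854 (R=-0.2500) → pose (-0.0772, 0.4122, 1.2854)

(-0.0772, 0.4122, 1.2854)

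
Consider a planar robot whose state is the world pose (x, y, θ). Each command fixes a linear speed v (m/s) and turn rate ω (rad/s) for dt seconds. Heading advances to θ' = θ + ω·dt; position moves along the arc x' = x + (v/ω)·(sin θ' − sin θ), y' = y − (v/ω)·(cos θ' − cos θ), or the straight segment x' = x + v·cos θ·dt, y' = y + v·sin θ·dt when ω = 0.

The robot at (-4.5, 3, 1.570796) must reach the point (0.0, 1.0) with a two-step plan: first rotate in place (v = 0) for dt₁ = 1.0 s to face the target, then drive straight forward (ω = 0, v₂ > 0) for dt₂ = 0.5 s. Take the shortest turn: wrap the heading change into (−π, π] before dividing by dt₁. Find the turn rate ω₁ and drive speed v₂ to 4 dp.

heading to target = atan2(1−3, 0−-4.5) = -0.4182
Δθ = wrap(-0.4182 − 1.5708) = -1.9890; ω₁ = Δθ/dt₁ = -1.9890
distance = √((0−-4.5)² + (1−3)²) = 4.9244; v₂ = distance/dt₂ = 9.8489

ω₁ = -1.9890, v₂ = 9.8489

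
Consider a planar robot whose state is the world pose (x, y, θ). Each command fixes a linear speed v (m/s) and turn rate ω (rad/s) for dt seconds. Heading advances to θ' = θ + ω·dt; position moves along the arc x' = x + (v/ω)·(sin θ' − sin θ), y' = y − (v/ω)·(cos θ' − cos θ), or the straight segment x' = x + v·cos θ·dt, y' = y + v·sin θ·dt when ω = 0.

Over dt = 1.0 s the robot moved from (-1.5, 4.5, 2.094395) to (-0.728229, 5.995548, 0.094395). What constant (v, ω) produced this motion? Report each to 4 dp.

v = 2.0000, ω = -2.0000

Δθ = 0.094395 − 2.094395 = -2.000000
ω = Δθ/dt = -2.000000/1.0 = -2.0000
R = −Δy/(cos θ' − cos θ) = -1.0000
v = R·ω = -1.0000·-2.0000 = 2.0000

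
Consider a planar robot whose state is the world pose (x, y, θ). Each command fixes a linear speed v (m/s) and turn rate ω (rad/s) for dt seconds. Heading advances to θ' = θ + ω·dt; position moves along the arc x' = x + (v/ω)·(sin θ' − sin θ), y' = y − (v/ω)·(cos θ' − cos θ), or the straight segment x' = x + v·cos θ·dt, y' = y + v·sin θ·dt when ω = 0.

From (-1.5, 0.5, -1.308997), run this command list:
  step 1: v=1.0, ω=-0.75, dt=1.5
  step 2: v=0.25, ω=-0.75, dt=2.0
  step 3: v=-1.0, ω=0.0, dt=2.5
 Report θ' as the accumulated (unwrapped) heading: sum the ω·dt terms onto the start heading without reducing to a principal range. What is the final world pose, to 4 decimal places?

(-0.6199, -2.6192, -3.9340)

step 1: θ'=-2.4340 (R=-1.3333) → pose (-1.9212, -0.8583, -2.4340)
step 2: θ'=-3.9340 (R=-0.3333) → pose (-2.3752, -0.8391, -3.9340)
step 3: θ'=-3.9340 (straight) → pose (-0.6199, -2.6192, -3.9340)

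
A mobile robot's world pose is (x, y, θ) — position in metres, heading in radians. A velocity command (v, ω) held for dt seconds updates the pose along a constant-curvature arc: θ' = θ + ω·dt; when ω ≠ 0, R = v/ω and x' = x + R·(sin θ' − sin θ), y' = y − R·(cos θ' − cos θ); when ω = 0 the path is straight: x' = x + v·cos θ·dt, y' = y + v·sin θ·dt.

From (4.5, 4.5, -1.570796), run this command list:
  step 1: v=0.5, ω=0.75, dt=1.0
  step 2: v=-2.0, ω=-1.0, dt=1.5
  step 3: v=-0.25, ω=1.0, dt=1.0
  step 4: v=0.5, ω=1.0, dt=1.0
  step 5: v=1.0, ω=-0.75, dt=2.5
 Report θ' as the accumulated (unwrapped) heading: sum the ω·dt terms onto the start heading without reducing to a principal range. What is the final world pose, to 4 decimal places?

step 1: θ'=-0.8208 (R=0.6667) → pose (4.6789, 4.0456, -0.8208)
step 2: θ'=-2.3208 (R=2.0000) → pose (4.6789, 6.7721, -2.3208)
step 3: θ'=-1.3208 (R=-0.2500) → pose (4.7382, 7.0044, -1.3208)
step 4: θ'=-0.3208 (R=0.5000) → pose (5.0650, 6.6536, -0.3208)
step 5: θ'=-2.1958 (R=-1.3333) → pose (5.7258, 4.6082, -2.1958)

(5.7258, 4.6082, -2.1958)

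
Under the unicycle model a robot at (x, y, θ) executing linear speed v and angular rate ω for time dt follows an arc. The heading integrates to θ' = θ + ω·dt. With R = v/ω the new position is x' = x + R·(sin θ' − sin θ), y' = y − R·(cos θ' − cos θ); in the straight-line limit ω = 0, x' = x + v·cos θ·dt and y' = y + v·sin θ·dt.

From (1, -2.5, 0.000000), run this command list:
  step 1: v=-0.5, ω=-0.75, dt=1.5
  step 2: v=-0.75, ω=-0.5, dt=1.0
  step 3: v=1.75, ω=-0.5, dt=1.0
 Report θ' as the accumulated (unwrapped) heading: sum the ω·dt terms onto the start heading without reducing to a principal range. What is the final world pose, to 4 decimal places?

step 1: θ'=-1.1250 (R=0.6667) → pose (0.3985, -2.1208, -1.1250)
step 2: θ'=-1.6250 (R=1.5000) → pose (0.2541, -1.3928, -1.6250)
step 3: θ'=-2.1250 (R=-3.5000) → pose (-0.2646, -3.0451, -2.1250)

(-0.2646, -3.0451, -2.1250)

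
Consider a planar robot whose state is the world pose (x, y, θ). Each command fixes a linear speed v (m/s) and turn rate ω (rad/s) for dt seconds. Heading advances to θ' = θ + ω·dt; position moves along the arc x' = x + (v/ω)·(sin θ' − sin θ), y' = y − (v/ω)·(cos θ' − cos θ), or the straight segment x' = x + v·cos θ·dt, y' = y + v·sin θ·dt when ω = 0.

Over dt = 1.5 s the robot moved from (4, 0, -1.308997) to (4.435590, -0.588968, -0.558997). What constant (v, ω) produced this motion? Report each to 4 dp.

Δθ = -0.558997 − -1.308997 = 0.750000
ω = Δθ/dt = 0.750000/1.5 = 0.5000
R = −Δy/(cos θ' − cos θ) = 1.0000
v = R·ω = 1.0000·0.5000 = 0.5000

v = 0.5000, ω = 0.5000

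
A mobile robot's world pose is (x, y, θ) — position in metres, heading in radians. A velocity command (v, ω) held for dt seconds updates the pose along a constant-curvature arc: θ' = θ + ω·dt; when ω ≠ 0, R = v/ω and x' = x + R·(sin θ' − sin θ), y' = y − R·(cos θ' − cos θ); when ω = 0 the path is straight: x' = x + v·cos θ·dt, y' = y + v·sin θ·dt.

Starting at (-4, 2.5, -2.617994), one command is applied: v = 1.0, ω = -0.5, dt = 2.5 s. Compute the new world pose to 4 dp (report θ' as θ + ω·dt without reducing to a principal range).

(-6.3284, 2.7369, -3.8680)

θ' = -2.6180 + -0.5·2.5 = -3.8680
R = v/ω = 1.0/-0.5 = -2.0000
x' = -4 + -2.0000·(sin -3.8680 − sin -2.6180) = -6.3284
y' = 2.5 − -2.0000·(cos -3.8680 − cos -2.6180) = 2.7369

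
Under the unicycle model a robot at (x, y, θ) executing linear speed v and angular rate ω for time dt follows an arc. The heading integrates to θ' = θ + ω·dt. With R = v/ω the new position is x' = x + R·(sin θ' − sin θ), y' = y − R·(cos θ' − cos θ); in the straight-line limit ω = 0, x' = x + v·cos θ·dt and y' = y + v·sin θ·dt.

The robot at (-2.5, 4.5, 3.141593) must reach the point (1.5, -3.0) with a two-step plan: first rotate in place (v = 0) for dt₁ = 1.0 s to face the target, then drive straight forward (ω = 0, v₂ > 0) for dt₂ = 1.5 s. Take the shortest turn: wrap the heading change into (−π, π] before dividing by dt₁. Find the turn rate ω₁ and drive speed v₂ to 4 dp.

ω₁ = 2.0608, v₂ = 5.6667

heading to target = atan2(-3−4.5, 1.5−-2.5) = -1.0808
Δθ = wrap(-1.0808 − 3.1416) = 2.0608; ω₁ = Δθ/dt₁ = 2.0608
distance = √((1.5−-2.5)² + (-3−4.5)²) = 8.5000; v₂ = distance/dt₂ = 5.6667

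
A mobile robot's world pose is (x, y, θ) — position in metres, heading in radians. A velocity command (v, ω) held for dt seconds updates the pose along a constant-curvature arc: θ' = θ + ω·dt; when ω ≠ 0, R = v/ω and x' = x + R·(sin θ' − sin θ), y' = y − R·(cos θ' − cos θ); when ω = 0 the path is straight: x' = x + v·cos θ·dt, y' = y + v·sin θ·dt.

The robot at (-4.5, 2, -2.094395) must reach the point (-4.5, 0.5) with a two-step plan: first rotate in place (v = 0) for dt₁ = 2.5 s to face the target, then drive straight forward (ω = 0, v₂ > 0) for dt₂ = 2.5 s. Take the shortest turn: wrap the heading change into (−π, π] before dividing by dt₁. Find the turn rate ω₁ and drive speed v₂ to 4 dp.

ω₁ = 0.2094, v₂ = 0.6000

heading to target = atan2(0.5−2, -4.5−-4.5) = -1.5708
Δθ = wrap(-1.5708 − -2.0944) = 0.5236; ω₁ = Δθ/dt₁ = 0.2094
distance = √((-4.5−-4.5)² + (0.5−2)²) = 1.5000; v₂ = distance/dt₂ = 0.6000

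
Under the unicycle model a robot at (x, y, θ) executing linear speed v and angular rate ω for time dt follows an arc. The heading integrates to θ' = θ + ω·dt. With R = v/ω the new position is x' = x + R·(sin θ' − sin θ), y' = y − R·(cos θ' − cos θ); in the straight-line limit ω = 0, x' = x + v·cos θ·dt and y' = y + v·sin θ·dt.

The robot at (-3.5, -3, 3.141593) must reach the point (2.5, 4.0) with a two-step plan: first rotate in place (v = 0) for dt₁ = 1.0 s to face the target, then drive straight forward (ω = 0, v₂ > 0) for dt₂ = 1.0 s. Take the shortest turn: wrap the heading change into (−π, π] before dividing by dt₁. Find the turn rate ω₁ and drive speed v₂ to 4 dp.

ω₁ = -2.2794, v₂ = 9.2195

heading to target = atan2(4−-3, 2.5−-3.5) = 0.8622
Δθ = wrap(0.8622 − 3.1416) = -2.2794; ω₁ = Δθ/dt₁ = -2.2794
distance = √((2.5−-3.5)² + (4−-3)²) = 9.2195; v₂ = distance/dt₂ = 9.2195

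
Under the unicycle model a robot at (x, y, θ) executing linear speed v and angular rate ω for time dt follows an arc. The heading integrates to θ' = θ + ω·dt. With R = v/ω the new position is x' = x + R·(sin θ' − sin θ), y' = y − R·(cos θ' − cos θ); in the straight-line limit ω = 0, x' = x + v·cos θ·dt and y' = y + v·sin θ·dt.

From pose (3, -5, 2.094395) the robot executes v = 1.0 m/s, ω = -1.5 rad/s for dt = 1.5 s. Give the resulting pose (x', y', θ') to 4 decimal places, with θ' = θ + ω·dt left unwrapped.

θ' = 2.0944 + -1.5·1.5 = -0.1556
R = v/ω = 1.0/-1.5 = -0.6667
x' = 3 + -0.6667·(sin -0.1556 − sin 2.0944) = 3.6807
y' = -5 − -0.6667·(cos -0.1556 − cos 2.0944) = -4.0081

(3.6807, -4.0081, -0.1556)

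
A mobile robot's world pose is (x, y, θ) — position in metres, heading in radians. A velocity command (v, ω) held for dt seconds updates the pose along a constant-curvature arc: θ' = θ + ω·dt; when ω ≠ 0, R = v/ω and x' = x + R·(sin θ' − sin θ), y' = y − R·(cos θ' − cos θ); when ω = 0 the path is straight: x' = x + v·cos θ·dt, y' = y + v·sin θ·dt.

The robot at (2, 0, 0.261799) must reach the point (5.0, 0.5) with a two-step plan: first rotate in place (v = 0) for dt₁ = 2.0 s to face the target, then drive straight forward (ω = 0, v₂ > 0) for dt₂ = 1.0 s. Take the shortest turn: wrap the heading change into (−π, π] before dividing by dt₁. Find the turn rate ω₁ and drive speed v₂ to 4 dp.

ω₁ = -0.0483, v₂ = 3.0414

heading to target = atan2(0.5−0, 5−2) = 0.1651
Δθ = wrap(0.1651 − 0.2618) = -0.0967; ω₁ = Δθ/dt₁ = -0.0483
distance = √((5−2)² + (0.5−0)²) = 3.0414; v₂ = distance/dt₂ = 3.0414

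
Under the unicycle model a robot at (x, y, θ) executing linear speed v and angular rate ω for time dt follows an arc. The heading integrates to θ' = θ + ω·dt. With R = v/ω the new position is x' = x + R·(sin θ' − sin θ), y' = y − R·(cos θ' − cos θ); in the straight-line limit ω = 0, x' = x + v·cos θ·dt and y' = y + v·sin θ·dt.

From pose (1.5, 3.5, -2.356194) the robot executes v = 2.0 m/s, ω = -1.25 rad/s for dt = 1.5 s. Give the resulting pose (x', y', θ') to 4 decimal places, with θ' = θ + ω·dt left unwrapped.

θ' = -2.3562 + -1.25·1.5 = -4.2312
R = v/ω = 2.0/-1.25 = -1.6000
x' = 1.5 + -1.6000·(sin -4.2312 − sin -2.3562) = -1.0497
y' = 3.5 − -1.6000·(cos -4.2312 − cos -2.3562) = 3.8908

(-1.0497, 3.8908, -4.2312)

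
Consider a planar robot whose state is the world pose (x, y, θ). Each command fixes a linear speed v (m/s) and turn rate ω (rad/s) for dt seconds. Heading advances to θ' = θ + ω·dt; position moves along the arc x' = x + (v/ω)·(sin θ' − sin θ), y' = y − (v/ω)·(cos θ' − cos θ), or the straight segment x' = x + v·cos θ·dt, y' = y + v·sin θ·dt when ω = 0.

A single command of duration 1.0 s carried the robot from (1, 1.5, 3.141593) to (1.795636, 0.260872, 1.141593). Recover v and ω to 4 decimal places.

v = -1.7500, ω = -2.0000

Δθ = 1.141593 − 3.141593 = -2.000000
ω = Δθ/dt = -2.000000/1.0 = -2.0000
R = −Δy/(cos θ' − cos θ) = 0.8750
v = R·ω = 0.8750·-2.0000 = -1.7500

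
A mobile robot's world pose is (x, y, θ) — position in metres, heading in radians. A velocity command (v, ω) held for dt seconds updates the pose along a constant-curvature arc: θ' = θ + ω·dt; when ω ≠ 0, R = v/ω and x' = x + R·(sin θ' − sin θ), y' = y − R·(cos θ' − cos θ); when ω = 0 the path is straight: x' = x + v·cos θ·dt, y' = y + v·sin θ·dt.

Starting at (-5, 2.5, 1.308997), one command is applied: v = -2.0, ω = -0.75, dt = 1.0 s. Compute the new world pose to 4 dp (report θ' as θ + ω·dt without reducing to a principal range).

(-6.1616, 0.9294, 0.5590)

θ' = 1.3090 + -0.75·1.0 = 0.5590
R = v/ω = -2.0/-0.75 = 2.6667
x' = -5 + 2.6667·(sin 0.5590 − sin 1.3090) = -6.1616
y' = 2.5 − 2.6667·(cos 0.5590 − cos 1.3090) = 0.9294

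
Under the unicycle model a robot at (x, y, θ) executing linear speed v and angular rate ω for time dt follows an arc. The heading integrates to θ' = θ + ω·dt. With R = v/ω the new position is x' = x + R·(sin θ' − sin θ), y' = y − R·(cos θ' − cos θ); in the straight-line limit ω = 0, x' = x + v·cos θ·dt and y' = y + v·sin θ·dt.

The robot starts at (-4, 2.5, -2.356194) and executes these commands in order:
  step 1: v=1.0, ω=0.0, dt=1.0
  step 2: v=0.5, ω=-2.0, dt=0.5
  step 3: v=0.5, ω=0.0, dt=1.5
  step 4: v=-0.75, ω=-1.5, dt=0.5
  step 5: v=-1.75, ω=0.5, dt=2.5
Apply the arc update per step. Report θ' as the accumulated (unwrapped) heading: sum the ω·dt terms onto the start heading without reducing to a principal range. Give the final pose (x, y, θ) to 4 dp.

(-1.5037, 0.3171, -2.8562)

step 1: θ'=-2.3562 (straight) → pose (-4.7071, 1.7929, -2.3562)
step 2: θ'=-3.3562 (R=-0.2500) → pose (-4.9371, 1.7254, -3.3562)
step 3: θ'=-3.3562 (straight) → pose (-5.6699, 1.8851, -3.3562)
step 4: θ'=-4.1062 (R=0.5000) → pose (-5.3655, 1.6815, -4.1062)
step 5: θ'=-2.8562 (R=-3.5000) → pose (-1.5037, 0.3171, -2.8562)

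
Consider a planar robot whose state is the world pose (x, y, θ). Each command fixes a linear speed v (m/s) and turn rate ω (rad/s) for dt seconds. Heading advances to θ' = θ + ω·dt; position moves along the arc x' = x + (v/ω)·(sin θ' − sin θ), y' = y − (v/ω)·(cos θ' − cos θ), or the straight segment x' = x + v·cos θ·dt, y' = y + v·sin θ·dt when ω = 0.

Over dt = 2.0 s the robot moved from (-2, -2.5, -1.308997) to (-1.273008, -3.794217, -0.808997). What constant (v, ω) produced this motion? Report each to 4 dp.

Δθ = -0.808997 − -1.308997 = 0.500000
ω = Δθ/dt = 0.500000/2.0 = 0.2500
R = −Δy/(cos θ' − cos θ) = 3.0000
v = R·ω = 3.0000·0.2500 = 0.7500

v = 0.7500, ω = 0.2500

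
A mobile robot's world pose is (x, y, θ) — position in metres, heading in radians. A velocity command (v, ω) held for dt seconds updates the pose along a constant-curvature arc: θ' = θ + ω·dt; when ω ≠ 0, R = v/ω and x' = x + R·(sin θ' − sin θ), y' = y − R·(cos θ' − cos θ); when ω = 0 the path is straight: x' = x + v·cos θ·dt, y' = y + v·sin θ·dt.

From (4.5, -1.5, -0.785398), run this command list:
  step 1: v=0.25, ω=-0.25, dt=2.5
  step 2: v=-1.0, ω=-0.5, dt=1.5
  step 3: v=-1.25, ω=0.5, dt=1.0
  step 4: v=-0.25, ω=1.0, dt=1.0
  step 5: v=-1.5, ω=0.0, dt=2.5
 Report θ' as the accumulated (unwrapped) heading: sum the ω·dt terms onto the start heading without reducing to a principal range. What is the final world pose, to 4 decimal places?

step 1: θ'=-1.4104 (R=-1.0000) → pose (4.7801, -2.0474, -1.4104)
step 2: θ'=-2.1604 (R=2.0000) → pose (5.0921, -0.6159, -2.1604)
step 3: θ'=-1.6604 (R=-2.5000) → pose (5.5041, 0.5505, -1.6604)
step 4: θ'=-0.6604 (R=-0.2500) → pose (5.4085, 0.7703, -0.6604)
step 5: θ'=-0.6604 (straight) → pose (2.4469, 3.0706, -0.6604)

(2.4469, 3.0706, -0.6604)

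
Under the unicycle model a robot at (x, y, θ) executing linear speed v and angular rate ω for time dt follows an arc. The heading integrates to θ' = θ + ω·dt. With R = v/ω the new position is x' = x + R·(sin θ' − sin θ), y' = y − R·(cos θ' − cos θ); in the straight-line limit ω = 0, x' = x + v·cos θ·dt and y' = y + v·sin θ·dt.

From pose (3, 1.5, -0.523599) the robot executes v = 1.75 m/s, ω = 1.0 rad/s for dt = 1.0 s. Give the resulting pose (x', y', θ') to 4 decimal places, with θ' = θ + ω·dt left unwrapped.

θ' = -0.5236 + 1.0·1.0 = 0.4764
R = v/ω = 1.75/1.0 = 1.7500
x' = 3 + 1.7500·(sin 0.4764 − sin -0.5236) = 4.6775
y' = 1.5 − 1.7500·(cos 0.4764 − cos -0.5236) = 1.4604

(4.6775, 1.4604, 0.4764)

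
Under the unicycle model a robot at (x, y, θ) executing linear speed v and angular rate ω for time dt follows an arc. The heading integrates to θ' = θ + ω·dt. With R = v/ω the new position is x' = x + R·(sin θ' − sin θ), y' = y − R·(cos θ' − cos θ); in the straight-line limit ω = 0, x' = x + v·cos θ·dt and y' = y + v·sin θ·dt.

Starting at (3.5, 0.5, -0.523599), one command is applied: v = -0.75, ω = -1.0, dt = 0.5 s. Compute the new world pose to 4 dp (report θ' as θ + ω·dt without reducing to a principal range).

(3.2345, 0.7593, -1.0236)

θ' = -0.5236 + -1.0·0.5 = -1.0236
R = v/ω = -0.75/-1.0 = 0.7500
x' = 3.5 + 0.7500·(sin -1.0236 − sin -0.5236) = 3.2345
y' = 0.5 − 0.7500·(cos -1.0236 − cos -0.5236) = 0.7593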